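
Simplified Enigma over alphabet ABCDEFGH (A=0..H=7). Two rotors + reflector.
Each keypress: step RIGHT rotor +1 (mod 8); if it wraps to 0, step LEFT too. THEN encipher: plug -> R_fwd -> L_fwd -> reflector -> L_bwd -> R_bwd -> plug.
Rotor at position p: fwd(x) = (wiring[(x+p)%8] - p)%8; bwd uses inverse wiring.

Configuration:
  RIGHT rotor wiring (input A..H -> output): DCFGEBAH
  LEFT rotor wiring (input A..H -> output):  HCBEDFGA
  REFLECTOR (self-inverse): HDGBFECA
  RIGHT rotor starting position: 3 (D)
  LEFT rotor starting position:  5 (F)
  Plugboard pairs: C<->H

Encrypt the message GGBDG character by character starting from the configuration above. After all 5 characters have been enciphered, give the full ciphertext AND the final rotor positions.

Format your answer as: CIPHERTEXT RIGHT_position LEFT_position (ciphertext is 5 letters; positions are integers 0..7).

Answer: CHAAC 0 6

Derivation:
Char 1 ('G'): step: R->4, L=5; G->plug->G->R->B->L->B->refl->D->L'->C->R'->H->plug->C
Char 2 ('G'): step: R->5, L=5; G->plug->G->R->B->L->B->refl->D->L'->C->R'->C->plug->H
Char 3 ('B'): step: R->6, L=5; B->plug->B->R->B->L->B->refl->D->L'->C->R'->A->plug->A
Char 4 ('D'): step: R->7, L=5; D->plug->D->R->G->L->H->refl->A->L'->A->R'->A->plug->A
Char 5 ('G'): step: R->0, L->6 (L advanced); G->plug->G->R->A->L->A->refl->H->L'->H->R'->H->plug->C
Final: ciphertext=CHAAC, RIGHT=0, LEFT=6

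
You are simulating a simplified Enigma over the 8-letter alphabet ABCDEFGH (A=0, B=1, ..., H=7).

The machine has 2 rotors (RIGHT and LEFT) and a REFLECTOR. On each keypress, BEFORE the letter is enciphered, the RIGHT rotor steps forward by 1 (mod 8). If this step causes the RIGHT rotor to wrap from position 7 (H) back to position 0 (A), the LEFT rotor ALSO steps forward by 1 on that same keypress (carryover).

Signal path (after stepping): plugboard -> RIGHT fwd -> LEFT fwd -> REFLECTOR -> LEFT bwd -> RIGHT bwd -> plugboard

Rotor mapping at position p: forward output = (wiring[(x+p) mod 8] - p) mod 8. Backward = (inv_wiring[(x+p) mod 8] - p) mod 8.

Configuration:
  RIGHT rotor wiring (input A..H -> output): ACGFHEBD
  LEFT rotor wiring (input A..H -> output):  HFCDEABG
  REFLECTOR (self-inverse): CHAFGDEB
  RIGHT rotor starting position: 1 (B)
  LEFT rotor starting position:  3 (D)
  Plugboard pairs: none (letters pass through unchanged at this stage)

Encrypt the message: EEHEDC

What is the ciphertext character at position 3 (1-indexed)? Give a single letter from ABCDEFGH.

Char 1 ('E'): step: R->2, L=3; E->plug->E->R->H->L->H->refl->B->L'->B->R'->F->plug->F
Char 2 ('E'): step: R->3, L=3; E->plug->E->R->A->L->A->refl->C->L'->G->R'->D->plug->D
Char 3 ('H'): step: R->4, L=3; H->plug->H->R->B->L->B->refl->H->L'->H->R'->D->plug->D

D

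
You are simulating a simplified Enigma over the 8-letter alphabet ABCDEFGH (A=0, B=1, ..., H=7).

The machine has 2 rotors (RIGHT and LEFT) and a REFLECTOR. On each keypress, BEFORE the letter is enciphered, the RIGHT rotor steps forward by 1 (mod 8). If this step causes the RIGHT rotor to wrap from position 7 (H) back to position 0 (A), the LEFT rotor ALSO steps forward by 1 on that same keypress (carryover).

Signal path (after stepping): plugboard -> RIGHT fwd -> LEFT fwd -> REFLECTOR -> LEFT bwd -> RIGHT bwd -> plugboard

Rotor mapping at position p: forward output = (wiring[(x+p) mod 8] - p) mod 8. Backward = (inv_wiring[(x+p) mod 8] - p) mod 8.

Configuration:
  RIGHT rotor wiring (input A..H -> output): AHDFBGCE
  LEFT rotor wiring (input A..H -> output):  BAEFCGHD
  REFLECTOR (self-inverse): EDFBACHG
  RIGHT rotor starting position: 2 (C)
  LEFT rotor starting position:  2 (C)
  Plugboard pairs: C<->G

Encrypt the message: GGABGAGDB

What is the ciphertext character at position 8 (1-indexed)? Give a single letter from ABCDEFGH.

Char 1 ('G'): step: R->3, L=2; G->plug->C->R->D->L->E->refl->A->L'->C->R'->A->plug->A
Char 2 ('G'): step: R->4, L=2; G->plug->C->R->G->L->H->refl->G->L'->H->R'->G->plug->C
Char 3 ('A'): step: R->5, L=2; A->plug->A->R->B->L->D->refl->B->L'->F->R'->B->plug->B
Char 4 ('B'): step: R->6, L=2; B->plug->B->R->G->L->H->refl->G->L'->H->R'->F->plug->F
Char 5 ('G'): step: R->7, L=2; G->plug->C->R->A->L->C->refl->F->L'->E->R'->D->plug->D
Char 6 ('A'): step: R->0, L->3 (L advanced); A->plug->A->R->A->L->C->refl->F->L'->G->R'->F->plug->F
Char 7 ('G'): step: R->1, L=3; G->plug->C->R->E->L->A->refl->E->L'->D->R'->G->plug->C
Char 8 ('D'): step: R->2, L=3; D->plug->D->R->E->L->A->refl->E->L'->D->R'->B->plug->B

B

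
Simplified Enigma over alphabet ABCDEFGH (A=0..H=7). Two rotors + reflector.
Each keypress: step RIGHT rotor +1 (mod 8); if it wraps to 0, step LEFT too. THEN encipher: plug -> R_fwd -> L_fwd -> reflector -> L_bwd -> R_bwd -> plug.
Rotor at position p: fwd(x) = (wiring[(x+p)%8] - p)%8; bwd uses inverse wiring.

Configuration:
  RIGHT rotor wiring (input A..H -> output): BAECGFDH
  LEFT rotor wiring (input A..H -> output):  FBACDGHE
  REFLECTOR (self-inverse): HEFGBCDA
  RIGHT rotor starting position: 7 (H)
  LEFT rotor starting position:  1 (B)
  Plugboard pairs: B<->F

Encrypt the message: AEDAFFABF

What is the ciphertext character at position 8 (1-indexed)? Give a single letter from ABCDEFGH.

Char 1 ('A'): step: R->0, L->2 (L advanced); A->plug->A->R->B->L->A->refl->H->L'->H->R'->H->plug->H
Char 2 ('E'): step: R->1, L=2; E->plug->E->R->E->L->F->refl->C->L'->F->R'->D->plug->D
Char 3 ('D'): step: R->2, L=2; D->plug->D->R->D->L->E->refl->B->L'->C->R'->A->plug->A
Char 4 ('A'): step: R->3, L=2; A->plug->A->R->H->L->H->refl->A->L'->B->R'->H->plug->H
Char 5 ('F'): step: R->4, L=2; F->plug->B->R->B->L->A->refl->H->L'->H->R'->C->plug->C
Char 6 ('F'): step: R->5, L=2; F->plug->B->R->G->L->D->refl->G->L'->A->R'->A->plug->A
Char 7 ('A'): step: R->6, L=2; A->plug->A->R->F->L->C->refl->F->L'->E->R'->F->plug->B
Char 8 ('B'): step: R->7, L=2; B->plug->F->R->H->L->H->refl->A->L'->B->R'->C->plug->C

C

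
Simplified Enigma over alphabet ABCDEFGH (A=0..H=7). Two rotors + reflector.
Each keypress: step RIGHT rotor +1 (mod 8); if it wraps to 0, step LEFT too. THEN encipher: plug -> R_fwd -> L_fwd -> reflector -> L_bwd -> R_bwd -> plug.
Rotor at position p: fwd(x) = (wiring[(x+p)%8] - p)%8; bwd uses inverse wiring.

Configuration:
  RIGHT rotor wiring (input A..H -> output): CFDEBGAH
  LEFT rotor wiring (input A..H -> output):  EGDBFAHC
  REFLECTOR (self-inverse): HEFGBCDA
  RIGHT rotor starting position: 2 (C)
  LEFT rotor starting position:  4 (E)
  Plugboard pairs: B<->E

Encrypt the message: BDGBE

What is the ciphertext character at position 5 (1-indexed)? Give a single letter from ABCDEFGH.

Char 1 ('B'): step: R->3, L=4; B->plug->E->R->E->L->A->refl->H->L'->G->R'->B->plug->E
Char 2 ('D'): step: R->4, L=4; D->plug->D->R->D->L->G->refl->D->L'->C->R'->B->plug->E
Char 3 ('G'): step: R->5, L=4; G->plug->G->R->H->L->F->refl->C->L'->F->R'->D->plug->D
Char 4 ('B'): step: R->6, L=4; B->plug->E->R->F->L->C->refl->F->L'->H->R'->D->plug->D
Char 5 ('E'): step: R->7, L=4; E->plug->B->R->D->L->G->refl->D->L'->C->R'->F->plug->F

F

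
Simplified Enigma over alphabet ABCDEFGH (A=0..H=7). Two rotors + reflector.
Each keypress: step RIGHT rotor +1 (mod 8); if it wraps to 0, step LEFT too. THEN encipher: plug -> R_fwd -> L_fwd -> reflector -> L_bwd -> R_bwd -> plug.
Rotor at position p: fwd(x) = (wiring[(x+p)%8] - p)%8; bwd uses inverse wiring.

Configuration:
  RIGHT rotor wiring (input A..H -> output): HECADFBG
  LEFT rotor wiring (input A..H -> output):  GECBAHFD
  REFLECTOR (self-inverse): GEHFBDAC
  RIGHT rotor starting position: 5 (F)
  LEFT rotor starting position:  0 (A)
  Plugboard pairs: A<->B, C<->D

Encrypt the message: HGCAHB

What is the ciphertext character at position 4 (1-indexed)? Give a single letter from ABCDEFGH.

Char 1 ('H'): step: R->6, L=0; H->plug->H->R->H->L->D->refl->F->L'->G->R'->D->plug->C
Char 2 ('G'): step: R->7, L=0; G->plug->G->R->G->L->F->refl->D->L'->H->R'->A->plug->B
Char 3 ('C'): step: R->0, L->1 (L advanced); C->plug->D->R->A->L->D->refl->F->L'->H->R'->A->plug->B
Char 4 ('A'): step: R->1, L=1; A->plug->B->R->B->L->B->refl->E->L'->F->R'->G->plug->G

G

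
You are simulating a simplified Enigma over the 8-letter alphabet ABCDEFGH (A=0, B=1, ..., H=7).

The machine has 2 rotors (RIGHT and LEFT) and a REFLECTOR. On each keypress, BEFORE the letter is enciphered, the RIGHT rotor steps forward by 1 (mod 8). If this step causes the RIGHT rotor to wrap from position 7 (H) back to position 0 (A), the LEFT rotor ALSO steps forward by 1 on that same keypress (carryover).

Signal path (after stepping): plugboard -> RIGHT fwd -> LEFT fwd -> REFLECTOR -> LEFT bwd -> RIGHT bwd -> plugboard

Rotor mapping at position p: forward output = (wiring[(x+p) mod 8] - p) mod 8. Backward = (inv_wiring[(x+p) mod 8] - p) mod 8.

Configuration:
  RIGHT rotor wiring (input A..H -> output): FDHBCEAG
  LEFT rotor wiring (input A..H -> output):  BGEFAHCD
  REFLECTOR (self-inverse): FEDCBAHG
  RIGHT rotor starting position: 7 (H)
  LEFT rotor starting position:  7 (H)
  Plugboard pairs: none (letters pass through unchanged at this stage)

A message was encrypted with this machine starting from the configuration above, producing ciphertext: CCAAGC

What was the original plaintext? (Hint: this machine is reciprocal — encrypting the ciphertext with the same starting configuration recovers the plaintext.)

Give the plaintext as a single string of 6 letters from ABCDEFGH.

Char 1 ('C'): step: R->0, L->0 (L advanced); C->plug->C->R->H->L->D->refl->C->L'->G->R'->H->plug->H
Char 2 ('C'): step: R->1, L=0; C->plug->C->R->A->L->B->refl->E->L'->C->R'->A->plug->A
Char 3 ('A'): step: R->2, L=0; A->plug->A->R->F->L->H->refl->G->L'->B->R'->H->plug->H
Char 4 ('A'): step: R->3, L=0; A->plug->A->R->G->L->C->refl->D->L'->H->R'->B->plug->B
Char 5 ('G'): step: R->4, L=0; G->plug->G->R->D->L->F->refl->A->L'->E->R'->C->plug->C
Char 6 ('C'): step: R->5, L=0; C->plug->C->R->B->L->G->refl->H->L'->F->R'->H->plug->H

Answer: HAHBCH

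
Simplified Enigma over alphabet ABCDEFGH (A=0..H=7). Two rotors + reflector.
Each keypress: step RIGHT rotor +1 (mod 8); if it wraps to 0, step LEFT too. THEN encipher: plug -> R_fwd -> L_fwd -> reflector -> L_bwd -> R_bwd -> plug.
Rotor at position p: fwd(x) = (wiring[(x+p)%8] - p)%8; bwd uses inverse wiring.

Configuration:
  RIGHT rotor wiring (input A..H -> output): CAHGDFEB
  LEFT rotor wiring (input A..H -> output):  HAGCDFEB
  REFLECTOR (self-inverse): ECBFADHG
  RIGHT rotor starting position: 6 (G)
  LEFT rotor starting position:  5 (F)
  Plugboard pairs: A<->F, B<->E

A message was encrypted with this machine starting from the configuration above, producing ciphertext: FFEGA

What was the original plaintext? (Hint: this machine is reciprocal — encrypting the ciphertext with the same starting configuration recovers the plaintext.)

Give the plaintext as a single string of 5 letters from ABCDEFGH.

Answer: DBHAE

Derivation:
Char 1 ('F'): step: R->7, L=5; F->plug->A->R->C->L->E->refl->A->L'->A->R'->D->plug->D
Char 2 ('F'): step: R->0, L->6 (L advanced); F->plug->A->R->C->L->B->refl->C->L'->D->R'->E->plug->B
Char 3 ('E'): step: R->1, L=6; E->plug->B->R->G->L->F->refl->D->L'->B->R'->H->plug->H
Char 4 ('G'): step: R->2, L=6; G->plug->G->R->A->L->G->refl->H->L'->H->R'->F->plug->A
Char 5 ('A'): step: R->3, L=6; A->plug->F->R->H->L->H->refl->G->L'->A->R'->B->plug->E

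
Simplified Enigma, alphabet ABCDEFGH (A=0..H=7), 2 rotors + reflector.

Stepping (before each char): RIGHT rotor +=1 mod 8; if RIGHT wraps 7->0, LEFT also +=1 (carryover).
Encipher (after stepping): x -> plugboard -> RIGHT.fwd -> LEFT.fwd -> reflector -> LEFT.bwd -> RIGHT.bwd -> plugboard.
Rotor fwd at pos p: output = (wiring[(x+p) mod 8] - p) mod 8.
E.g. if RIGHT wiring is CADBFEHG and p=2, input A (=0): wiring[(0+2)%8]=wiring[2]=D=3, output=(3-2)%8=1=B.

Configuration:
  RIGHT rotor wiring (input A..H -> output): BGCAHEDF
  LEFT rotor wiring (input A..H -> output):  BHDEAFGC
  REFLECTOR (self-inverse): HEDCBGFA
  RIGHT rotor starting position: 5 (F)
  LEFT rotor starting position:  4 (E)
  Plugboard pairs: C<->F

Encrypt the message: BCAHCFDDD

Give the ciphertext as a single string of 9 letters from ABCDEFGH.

Char 1 ('B'): step: R->6, L=4; B->plug->B->R->H->L->A->refl->H->L'->G->R'->H->plug->H
Char 2 ('C'): step: R->7, L=4; C->plug->F->R->A->L->E->refl->B->L'->B->R'->E->plug->E
Char 3 ('A'): step: R->0, L->5 (L advanced); A->plug->A->R->B->L->B->refl->E->L'->D->R'->G->plug->G
Char 4 ('H'): step: R->1, L=5; H->plug->H->R->A->L->A->refl->H->L'->G->R'->D->plug->D
Char 5 ('C'): step: R->2, L=5; C->plug->F->R->D->L->E->refl->B->L'->B->R'->E->plug->E
Char 6 ('F'): step: R->3, L=5; F->plug->C->R->B->L->B->refl->E->L'->D->R'->G->plug->G
Char 7 ('D'): step: R->4, L=5; D->plug->D->R->B->L->B->refl->E->L'->D->R'->A->plug->A
Char 8 ('D'): step: R->5, L=5; D->plug->D->R->E->L->C->refl->D->L'->H->R'->A->plug->A
Char 9 ('D'): step: R->6, L=5; D->plug->D->R->A->L->A->refl->H->L'->G->R'->H->plug->H

Answer: HEGDEGAAH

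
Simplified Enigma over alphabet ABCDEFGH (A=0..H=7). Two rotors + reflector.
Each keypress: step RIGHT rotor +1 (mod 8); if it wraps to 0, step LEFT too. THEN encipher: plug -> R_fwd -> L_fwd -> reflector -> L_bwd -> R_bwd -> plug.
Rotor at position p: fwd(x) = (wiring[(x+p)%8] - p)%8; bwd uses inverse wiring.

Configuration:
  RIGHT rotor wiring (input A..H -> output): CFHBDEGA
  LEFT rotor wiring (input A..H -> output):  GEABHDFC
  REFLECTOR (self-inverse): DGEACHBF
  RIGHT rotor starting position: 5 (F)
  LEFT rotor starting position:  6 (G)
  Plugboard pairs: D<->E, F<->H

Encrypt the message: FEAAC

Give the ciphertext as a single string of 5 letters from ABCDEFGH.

Char 1 ('F'): step: R->6, L=6; F->plug->H->R->G->L->B->refl->G->L'->D->R'->F->plug->H
Char 2 ('E'): step: R->7, L=6; E->plug->D->R->A->L->H->refl->F->L'->H->R'->H->plug->F
Char 3 ('A'): step: R->0, L->7 (L advanced); A->plug->A->R->C->L->F->refl->H->L'->B->R'->D->plug->E
Char 4 ('A'): step: R->1, L=7; A->plug->A->R->E->L->C->refl->E->L'->G->R'->B->plug->B
Char 5 ('C'): step: R->2, L=7; C->plug->C->R->B->L->H->refl->F->L'->C->R'->D->plug->E

Answer: HFEBE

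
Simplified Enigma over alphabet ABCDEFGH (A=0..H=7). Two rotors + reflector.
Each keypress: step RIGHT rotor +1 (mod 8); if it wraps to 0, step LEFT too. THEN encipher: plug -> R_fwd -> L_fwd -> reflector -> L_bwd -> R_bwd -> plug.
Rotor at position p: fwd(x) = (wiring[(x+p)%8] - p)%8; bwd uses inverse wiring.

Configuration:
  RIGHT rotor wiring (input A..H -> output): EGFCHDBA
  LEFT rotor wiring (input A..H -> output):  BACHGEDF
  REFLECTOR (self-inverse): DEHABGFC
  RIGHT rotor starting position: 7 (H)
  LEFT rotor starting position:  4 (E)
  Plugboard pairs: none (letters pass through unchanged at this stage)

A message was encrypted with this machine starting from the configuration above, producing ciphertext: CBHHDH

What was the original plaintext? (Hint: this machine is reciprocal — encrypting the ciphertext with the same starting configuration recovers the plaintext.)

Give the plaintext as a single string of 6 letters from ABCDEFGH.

Answer: GEGBFB

Derivation:
Char 1 ('C'): step: R->0, L->5 (L advanced); C->plug->C->R->F->L->F->refl->G->L'->B->R'->G->plug->G
Char 2 ('B'): step: R->1, L=5; B->plug->B->R->E->L->D->refl->A->L'->C->R'->E->plug->E
Char 3 ('H'): step: R->2, L=5; H->plug->H->R->E->L->D->refl->A->L'->C->R'->G->plug->G
Char 4 ('H'): step: R->3, L=5; H->plug->H->R->C->L->A->refl->D->L'->E->R'->B->plug->B
Char 5 ('D'): step: R->4, L=5; D->plug->D->R->E->L->D->refl->A->L'->C->R'->F->plug->F
Char 6 ('H'): step: R->5, L=5; H->plug->H->R->C->L->A->refl->D->L'->E->R'->B->plug->B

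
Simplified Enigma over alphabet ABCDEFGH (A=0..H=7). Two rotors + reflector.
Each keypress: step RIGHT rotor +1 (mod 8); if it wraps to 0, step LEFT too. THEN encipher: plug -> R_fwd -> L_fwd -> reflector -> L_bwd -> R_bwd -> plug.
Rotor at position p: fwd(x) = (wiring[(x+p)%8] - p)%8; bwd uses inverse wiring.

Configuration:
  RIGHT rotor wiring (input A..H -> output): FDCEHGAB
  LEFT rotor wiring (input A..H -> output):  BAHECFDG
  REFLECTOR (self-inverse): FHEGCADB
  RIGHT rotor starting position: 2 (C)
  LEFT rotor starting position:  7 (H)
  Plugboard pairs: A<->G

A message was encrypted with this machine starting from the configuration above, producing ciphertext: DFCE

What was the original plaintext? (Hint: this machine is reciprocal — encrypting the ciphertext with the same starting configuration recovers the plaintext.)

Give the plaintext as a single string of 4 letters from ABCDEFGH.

Char 1 ('D'): step: R->3, L=7; D->plug->D->R->F->L->D->refl->G->L'->G->R'->E->plug->E
Char 2 ('F'): step: R->4, L=7; F->plug->F->R->H->L->E->refl->C->L'->B->R'->E->plug->E
Char 3 ('C'): step: R->5, L=7; C->plug->C->R->E->L->F->refl->A->L'->D->R'->B->plug->B
Char 4 ('E'): step: R->6, L=7; E->plug->E->R->E->L->F->refl->A->L'->D->R'->B->plug->B

Answer: EEBB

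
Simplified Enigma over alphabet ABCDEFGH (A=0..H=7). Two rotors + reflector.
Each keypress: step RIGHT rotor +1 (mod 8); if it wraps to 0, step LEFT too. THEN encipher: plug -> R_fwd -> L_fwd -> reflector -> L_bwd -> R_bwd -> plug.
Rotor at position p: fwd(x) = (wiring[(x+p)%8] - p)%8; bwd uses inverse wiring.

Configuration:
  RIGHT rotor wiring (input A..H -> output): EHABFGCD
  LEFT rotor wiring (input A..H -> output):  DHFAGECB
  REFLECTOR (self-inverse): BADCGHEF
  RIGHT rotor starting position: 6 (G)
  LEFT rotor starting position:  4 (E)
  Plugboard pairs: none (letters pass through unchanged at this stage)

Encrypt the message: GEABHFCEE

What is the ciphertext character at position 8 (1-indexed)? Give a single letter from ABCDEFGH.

Char 1 ('G'): step: R->7, L=4; G->plug->G->R->H->L->E->refl->G->L'->C->R'->E->plug->E
Char 2 ('E'): step: R->0, L->5 (L advanced); E->plug->E->R->F->L->A->refl->B->L'->H->R'->B->plug->B
Char 3 ('A'): step: R->1, L=5; A->plug->A->R->G->L->D->refl->C->L'->E->R'->D->plug->D
Char 4 ('B'): step: R->2, L=5; B->plug->B->R->H->L->B->refl->A->L'->F->R'->H->plug->H
Char 5 ('H'): step: R->3, L=5; H->plug->H->R->F->L->A->refl->B->L'->H->R'->D->plug->D
Char 6 ('F'): step: R->4, L=5; F->plug->F->R->D->L->G->refl->E->L'->C->R'->B->plug->B
Char 7 ('C'): step: R->5, L=5; C->plug->C->R->G->L->D->refl->C->L'->E->R'->G->plug->G
Char 8 ('E'): step: R->6, L=5; E->plug->E->R->C->L->E->refl->G->L'->D->R'->F->plug->F

F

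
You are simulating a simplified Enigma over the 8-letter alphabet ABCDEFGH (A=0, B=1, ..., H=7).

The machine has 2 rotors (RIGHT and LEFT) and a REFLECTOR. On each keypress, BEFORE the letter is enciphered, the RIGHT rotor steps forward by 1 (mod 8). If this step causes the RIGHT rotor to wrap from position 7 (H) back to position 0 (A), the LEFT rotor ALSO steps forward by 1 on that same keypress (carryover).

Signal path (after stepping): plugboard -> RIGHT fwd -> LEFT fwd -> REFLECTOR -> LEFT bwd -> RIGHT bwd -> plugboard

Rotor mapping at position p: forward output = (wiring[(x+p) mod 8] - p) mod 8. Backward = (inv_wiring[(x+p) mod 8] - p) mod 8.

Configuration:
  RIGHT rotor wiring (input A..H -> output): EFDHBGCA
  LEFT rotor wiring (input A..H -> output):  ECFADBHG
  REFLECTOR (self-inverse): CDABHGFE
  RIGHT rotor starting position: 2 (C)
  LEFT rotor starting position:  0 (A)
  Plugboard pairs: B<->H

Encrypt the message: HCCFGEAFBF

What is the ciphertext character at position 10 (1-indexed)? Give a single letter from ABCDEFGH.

Char 1 ('H'): step: R->3, L=0; H->plug->B->R->G->L->H->refl->E->L'->A->R'->H->plug->B
Char 2 ('C'): step: R->4, L=0; C->plug->C->R->G->L->H->refl->E->L'->A->R'->E->plug->E
Char 3 ('C'): step: R->5, L=0; C->plug->C->R->D->L->A->refl->C->L'->B->R'->A->plug->A
Char 4 ('F'): step: R->6, L=0; F->plug->F->R->B->L->C->refl->A->L'->D->R'->G->plug->G
Char 5 ('G'): step: R->7, L=0; G->plug->G->R->H->L->G->refl->F->L'->C->R'->F->plug->F
Char 6 ('E'): step: R->0, L->1 (L advanced); E->plug->E->R->B->L->E->refl->H->L'->C->R'->G->plug->G
Char 7 ('A'): step: R->1, L=1; A->plug->A->R->E->L->A->refl->C->L'->D->R'->H->plug->B
Char 8 ('F'): step: R->2, L=1; F->plug->F->R->G->L->F->refl->G->L'->F->R'->B->plug->H
Char 9 ('B'): step: R->3, L=1; B->plug->H->R->A->L->B->refl->D->L'->H->R'->D->plug->D
Char 10 ('F'): step: R->4, L=1; F->plug->F->R->B->L->E->refl->H->L'->C->R'->B->plug->H

H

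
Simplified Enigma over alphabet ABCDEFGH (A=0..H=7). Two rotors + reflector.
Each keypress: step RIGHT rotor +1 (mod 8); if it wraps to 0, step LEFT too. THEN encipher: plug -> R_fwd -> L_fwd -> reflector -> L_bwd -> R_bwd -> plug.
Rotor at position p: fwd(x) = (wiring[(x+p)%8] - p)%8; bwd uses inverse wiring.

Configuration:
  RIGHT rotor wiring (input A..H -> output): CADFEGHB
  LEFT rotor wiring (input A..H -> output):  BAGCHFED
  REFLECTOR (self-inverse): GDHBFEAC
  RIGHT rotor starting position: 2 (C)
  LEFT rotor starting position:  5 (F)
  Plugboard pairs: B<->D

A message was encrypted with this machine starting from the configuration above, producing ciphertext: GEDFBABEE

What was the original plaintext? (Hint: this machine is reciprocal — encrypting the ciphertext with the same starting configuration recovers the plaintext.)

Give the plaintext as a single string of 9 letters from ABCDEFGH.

Answer: BCGAFFAAA

Derivation:
Char 1 ('G'): step: R->3, L=5; G->plug->G->R->F->L->B->refl->D->L'->E->R'->D->plug->B
Char 2 ('E'): step: R->4, L=5; E->plug->E->R->G->L->F->refl->E->L'->D->R'->C->plug->C
Char 3 ('D'): step: R->5, L=5; D->plug->B->R->C->L->G->refl->A->L'->A->R'->G->plug->G
Char 4 ('F'): step: R->6, L=5; F->plug->F->R->H->L->C->refl->H->L'->B->R'->A->plug->A
Char 5 ('B'): step: R->7, L=5; B->plug->D->R->E->L->D->refl->B->L'->F->R'->F->plug->F
Char 6 ('A'): step: R->0, L->6 (L advanced); A->plug->A->R->C->L->D->refl->B->L'->G->R'->F->plug->F
Char 7 ('B'): step: R->1, L=6; B->plug->D->R->D->L->C->refl->H->L'->H->R'->A->plug->A
Char 8 ('E'): step: R->2, L=6; E->plug->E->R->F->L->E->refl->F->L'->B->R'->A->plug->A
Char 9 ('E'): step: R->3, L=6; E->plug->E->R->G->L->B->refl->D->L'->C->R'->A->plug->A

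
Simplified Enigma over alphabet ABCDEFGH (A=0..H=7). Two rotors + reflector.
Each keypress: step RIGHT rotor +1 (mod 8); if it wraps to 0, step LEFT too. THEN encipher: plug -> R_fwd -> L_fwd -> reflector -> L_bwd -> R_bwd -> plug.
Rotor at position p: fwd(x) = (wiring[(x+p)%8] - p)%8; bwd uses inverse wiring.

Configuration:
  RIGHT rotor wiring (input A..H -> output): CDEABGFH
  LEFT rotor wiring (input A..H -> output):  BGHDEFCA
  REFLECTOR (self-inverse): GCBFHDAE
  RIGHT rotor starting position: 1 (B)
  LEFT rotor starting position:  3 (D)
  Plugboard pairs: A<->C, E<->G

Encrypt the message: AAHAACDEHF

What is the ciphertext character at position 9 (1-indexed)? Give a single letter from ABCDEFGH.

Char 1 ('A'): step: R->2, L=3; A->plug->C->R->H->L->E->refl->H->L'->D->R'->E->plug->G
Char 2 ('A'): step: R->3, L=3; A->plug->C->R->D->L->H->refl->E->L'->H->R'->F->plug->F
Char 3 ('H'): step: R->4, L=3; H->plug->H->R->E->L->F->refl->D->L'->G->R'->E->plug->G
Char 4 ('A'): step: R->5, L=3; A->plug->C->R->C->L->C->refl->B->L'->B->R'->A->plug->C
Char 5 ('A'): step: R->6, L=3; A->plug->C->R->E->L->F->refl->D->L'->G->R'->E->plug->G
Char 6 ('C'): step: R->7, L=3; C->plug->A->R->A->L->A->refl->G->L'->F->R'->D->plug->D
Char 7 ('D'): step: R->0, L->4 (L advanced); D->plug->D->R->A->L->A->refl->G->L'->C->R'->A->plug->C
Char 8 ('E'): step: R->1, L=4; E->plug->G->R->G->L->D->refl->F->L'->E->R'->F->plug->F
Char 9 ('H'): step: R->2, L=4; H->plug->H->R->B->L->B->refl->C->L'->F->R'->F->plug->F

F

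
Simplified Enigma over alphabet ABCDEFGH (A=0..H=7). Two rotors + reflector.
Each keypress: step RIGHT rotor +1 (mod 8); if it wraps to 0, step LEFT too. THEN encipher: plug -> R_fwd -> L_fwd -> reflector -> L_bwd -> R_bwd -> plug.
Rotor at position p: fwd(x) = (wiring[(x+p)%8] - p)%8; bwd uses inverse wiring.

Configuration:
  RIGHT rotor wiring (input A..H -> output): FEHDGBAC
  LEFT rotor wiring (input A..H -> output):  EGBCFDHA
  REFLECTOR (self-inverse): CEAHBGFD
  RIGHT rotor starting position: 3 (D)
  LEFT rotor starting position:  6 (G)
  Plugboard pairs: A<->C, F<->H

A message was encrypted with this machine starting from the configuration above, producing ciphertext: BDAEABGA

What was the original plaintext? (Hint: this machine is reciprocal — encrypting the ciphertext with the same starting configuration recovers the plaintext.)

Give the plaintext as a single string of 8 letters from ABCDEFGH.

Char 1 ('B'): step: R->4, L=6; B->plug->B->R->F->L->E->refl->B->L'->A->R'->F->plug->H
Char 2 ('D'): step: R->5, L=6; D->plug->D->R->A->L->B->refl->E->L'->F->R'->C->plug->A
Char 3 ('A'): step: R->6, L=6; A->plug->C->R->H->L->F->refl->G->L'->C->R'->A->plug->C
Char 4 ('E'): step: R->7, L=6; E->plug->E->R->E->L->D->refl->H->L'->G->R'->B->plug->B
Char 5 ('A'): step: R->0, L->7 (L advanced); A->plug->C->R->H->L->A->refl->C->L'->D->R'->D->plug->D
Char 6 ('B'): step: R->1, L=7; B->plug->B->R->G->L->E->refl->B->L'->A->R'->E->plug->E
Char 7 ('G'): step: R->2, L=7; G->plug->G->R->D->L->C->refl->A->L'->H->R'->D->plug->D
Char 8 ('A'): step: R->3, L=7; A->plug->C->R->G->L->E->refl->B->L'->A->R'->A->plug->C

Answer: HACBDEDC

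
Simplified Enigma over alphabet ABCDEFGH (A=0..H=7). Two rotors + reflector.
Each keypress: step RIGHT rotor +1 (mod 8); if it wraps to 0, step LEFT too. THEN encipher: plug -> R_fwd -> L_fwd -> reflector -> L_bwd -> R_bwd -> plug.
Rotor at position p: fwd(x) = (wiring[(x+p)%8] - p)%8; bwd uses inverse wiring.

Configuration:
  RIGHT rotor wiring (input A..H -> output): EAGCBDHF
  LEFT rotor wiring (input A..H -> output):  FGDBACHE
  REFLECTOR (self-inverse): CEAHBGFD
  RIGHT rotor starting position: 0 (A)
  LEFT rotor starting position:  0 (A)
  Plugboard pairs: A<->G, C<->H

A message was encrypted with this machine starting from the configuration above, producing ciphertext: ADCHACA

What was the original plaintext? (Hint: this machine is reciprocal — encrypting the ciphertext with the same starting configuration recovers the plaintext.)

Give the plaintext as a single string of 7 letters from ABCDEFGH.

Answer: BBGBCFB

Derivation:
Char 1 ('A'): step: R->1, L=0; A->plug->G->R->E->L->A->refl->C->L'->F->R'->B->plug->B
Char 2 ('D'): step: R->2, L=0; D->plug->D->R->B->L->G->refl->F->L'->A->R'->B->plug->B
Char 3 ('C'): step: R->3, L=0; C->plug->H->R->D->L->B->refl->E->L'->H->R'->A->plug->G
Char 4 ('H'): step: R->4, L=0; H->plug->C->R->D->L->B->refl->E->L'->H->R'->B->plug->B
Char 5 ('A'): step: R->5, L=0; A->plug->G->R->F->L->C->refl->A->L'->E->R'->H->plug->C
Char 6 ('C'): step: R->6, L=0; C->plug->H->R->F->L->C->refl->A->L'->E->R'->F->plug->F
Char 7 ('A'): step: R->7, L=0; A->plug->G->R->E->L->A->refl->C->L'->F->R'->B->plug->B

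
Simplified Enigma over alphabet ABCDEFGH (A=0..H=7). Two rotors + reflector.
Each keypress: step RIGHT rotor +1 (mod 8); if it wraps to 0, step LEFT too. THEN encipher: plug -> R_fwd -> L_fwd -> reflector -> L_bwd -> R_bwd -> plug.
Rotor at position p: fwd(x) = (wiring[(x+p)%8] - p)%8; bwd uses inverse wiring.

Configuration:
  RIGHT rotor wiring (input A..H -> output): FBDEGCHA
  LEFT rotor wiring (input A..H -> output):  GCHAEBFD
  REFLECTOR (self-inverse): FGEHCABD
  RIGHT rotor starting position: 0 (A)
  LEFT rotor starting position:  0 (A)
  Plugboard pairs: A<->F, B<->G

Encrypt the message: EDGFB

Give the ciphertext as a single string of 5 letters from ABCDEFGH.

Answer: HEBBG

Derivation:
Char 1 ('E'): step: R->1, L=0; E->plug->E->R->B->L->C->refl->E->L'->E->R'->H->plug->H
Char 2 ('D'): step: R->2, L=0; D->plug->D->R->A->L->G->refl->B->L'->F->R'->E->plug->E
Char 3 ('G'): step: R->3, L=0; G->plug->B->R->D->L->A->refl->F->L'->G->R'->G->plug->B
Char 4 ('F'): step: R->4, L=0; F->plug->A->R->C->L->H->refl->D->L'->H->R'->G->plug->B
Char 5 ('B'): step: R->5, L=0; B->plug->G->R->H->L->D->refl->H->L'->C->R'->B->plug->G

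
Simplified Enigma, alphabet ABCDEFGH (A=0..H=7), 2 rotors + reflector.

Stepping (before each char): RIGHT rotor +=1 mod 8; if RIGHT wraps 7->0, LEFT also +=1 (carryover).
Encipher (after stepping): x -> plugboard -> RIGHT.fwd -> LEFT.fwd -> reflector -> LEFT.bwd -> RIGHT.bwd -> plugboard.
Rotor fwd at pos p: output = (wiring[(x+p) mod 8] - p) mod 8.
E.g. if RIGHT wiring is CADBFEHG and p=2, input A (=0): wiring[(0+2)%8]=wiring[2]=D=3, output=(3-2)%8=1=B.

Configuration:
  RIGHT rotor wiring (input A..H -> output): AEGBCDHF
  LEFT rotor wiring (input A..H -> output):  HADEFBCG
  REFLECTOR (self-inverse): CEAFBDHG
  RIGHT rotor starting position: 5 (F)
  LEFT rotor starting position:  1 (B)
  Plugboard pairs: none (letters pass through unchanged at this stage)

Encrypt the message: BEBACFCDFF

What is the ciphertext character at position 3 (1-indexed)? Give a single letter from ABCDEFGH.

Char 1 ('B'): step: R->6, L=1; B->plug->B->R->H->L->G->refl->H->L'->A->R'->E->plug->E
Char 2 ('E'): step: R->7, L=1; E->plug->E->R->C->L->D->refl->F->L'->G->R'->A->plug->A
Char 3 ('B'): step: R->0, L->2 (L advanced); B->plug->B->R->E->L->A->refl->C->L'->B->R'->D->plug->D

D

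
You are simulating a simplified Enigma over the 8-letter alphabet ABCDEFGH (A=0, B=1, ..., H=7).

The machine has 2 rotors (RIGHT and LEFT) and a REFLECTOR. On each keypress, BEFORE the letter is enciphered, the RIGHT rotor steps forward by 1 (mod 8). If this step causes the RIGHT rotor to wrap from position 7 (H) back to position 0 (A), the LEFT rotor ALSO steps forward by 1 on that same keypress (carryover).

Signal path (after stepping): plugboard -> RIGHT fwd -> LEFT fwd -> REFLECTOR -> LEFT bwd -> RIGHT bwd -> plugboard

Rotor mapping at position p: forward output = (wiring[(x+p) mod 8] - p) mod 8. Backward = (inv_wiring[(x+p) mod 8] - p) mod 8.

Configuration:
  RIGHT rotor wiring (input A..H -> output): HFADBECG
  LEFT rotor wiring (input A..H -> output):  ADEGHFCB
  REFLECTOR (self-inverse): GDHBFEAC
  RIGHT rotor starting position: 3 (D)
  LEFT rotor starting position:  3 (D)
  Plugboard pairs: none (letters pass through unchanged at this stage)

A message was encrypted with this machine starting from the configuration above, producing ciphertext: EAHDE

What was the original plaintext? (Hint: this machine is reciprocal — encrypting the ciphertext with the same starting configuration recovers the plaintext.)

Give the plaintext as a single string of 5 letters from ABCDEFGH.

Char 1 ('E'): step: R->4, L=3; E->plug->E->R->D->L->H->refl->C->L'->C->R'->D->plug->D
Char 2 ('A'): step: R->5, L=3; A->plug->A->R->H->L->B->refl->D->L'->A->R'->E->plug->E
Char 3 ('H'): step: R->6, L=3; H->plug->H->R->G->L->A->refl->G->L'->E->R'->A->plug->A
Char 4 ('D'): step: R->7, L=3; D->plug->D->R->B->L->E->refl->F->L'->F->R'->G->plug->G
Char 5 ('E'): step: R->0, L->4 (L advanced); E->plug->E->R->B->L->B->refl->D->L'->A->R'->C->plug->C

Answer: DEAGC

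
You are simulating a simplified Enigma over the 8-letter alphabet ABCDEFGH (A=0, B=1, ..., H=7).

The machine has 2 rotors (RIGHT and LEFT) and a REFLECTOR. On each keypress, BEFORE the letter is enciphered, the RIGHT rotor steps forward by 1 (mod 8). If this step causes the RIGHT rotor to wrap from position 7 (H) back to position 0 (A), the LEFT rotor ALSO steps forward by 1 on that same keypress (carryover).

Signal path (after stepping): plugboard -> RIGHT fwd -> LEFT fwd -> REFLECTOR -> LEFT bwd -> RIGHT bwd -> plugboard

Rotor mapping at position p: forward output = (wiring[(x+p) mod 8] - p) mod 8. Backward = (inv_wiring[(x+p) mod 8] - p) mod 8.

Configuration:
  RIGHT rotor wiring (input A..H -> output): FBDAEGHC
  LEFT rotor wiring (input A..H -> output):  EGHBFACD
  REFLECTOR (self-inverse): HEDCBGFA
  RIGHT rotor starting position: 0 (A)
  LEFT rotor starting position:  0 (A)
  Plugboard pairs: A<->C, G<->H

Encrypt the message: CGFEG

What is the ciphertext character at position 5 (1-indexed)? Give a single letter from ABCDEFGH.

Char 1 ('C'): step: R->1, L=0; C->plug->A->R->A->L->E->refl->B->L'->D->R'->D->plug->D
Char 2 ('G'): step: R->2, L=0; G->plug->H->R->H->L->D->refl->C->L'->G->R'->B->plug->B
Char 3 ('F'): step: R->3, L=0; F->plug->F->R->C->L->H->refl->A->L'->F->R'->A->plug->C
Char 4 ('E'): step: R->4, L=0; E->plug->E->R->B->L->G->refl->F->L'->E->R'->H->plug->G
Char 5 ('G'): step: R->5, L=0; G->plug->H->R->H->L->D->refl->C->L'->G->R'->F->plug->F

F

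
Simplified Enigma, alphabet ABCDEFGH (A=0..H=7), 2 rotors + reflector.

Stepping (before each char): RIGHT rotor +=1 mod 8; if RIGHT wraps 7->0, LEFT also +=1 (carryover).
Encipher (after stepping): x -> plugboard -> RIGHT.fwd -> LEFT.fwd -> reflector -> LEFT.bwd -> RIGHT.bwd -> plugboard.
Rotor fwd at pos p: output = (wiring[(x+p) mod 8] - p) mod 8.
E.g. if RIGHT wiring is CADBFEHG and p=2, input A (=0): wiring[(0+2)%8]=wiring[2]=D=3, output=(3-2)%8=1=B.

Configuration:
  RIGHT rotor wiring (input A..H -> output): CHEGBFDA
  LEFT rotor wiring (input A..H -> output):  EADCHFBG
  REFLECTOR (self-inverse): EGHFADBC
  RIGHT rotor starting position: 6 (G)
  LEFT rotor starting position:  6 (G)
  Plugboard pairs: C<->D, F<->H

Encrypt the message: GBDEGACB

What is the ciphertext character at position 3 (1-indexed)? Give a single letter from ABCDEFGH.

Char 1 ('G'): step: R->7, L=6; G->plug->G->R->G->L->B->refl->G->L'->C->R'->F->plug->H
Char 2 ('B'): step: R->0, L->7 (L advanced); B->plug->B->R->H->L->C->refl->H->L'->A->R'->H->plug->F
Char 3 ('D'): step: R->1, L=7; D->plug->C->R->F->L->A->refl->E->L'->D->R'->B->plug->B

B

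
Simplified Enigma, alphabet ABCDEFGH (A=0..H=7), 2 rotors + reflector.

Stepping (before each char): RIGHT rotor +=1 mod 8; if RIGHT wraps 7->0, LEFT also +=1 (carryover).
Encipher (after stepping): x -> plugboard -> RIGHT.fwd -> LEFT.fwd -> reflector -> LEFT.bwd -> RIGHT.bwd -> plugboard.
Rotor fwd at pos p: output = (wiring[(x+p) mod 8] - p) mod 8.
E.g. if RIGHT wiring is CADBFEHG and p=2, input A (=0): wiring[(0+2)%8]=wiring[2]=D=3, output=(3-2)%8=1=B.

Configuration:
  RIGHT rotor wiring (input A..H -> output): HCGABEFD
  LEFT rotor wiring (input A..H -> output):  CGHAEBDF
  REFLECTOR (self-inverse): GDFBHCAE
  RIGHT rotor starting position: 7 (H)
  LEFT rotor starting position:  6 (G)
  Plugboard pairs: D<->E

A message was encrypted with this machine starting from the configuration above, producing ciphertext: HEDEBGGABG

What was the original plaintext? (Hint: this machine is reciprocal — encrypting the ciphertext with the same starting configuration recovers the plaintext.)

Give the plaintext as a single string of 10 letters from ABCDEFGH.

Answer: EDHGDBDDFF

Derivation:
Char 1 ('H'): step: R->0, L->7 (L advanced); H->plug->H->R->D->L->A->refl->G->L'->A->R'->D->plug->E
Char 2 ('E'): step: R->1, L=7; E->plug->D->R->A->L->G->refl->A->L'->D->R'->E->plug->D
Char 3 ('D'): step: R->2, L=7; D->plug->E->R->D->L->A->refl->G->L'->A->R'->H->plug->H
Char 4 ('E'): step: R->3, L=7; E->plug->D->R->C->L->H->refl->E->L'->H->R'->G->plug->G
Char 5 ('B'): step: R->4, L=7; B->plug->B->R->A->L->G->refl->A->L'->D->R'->E->plug->D
Char 6 ('G'): step: R->5, L=7; G->plug->G->R->D->L->A->refl->G->L'->A->R'->B->plug->B
Char 7 ('G'): step: R->6, L=7; G->plug->G->R->D->L->A->refl->G->L'->A->R'->E->plug->D
Char 8 ('A'): step: R->7, L=7; A->plug->A->R->E->L->B->refl->D->L'->B->R'->E->plug->D
Char 9 ('B'): step: R->0, L->0 (L advanced); B->plug->B->R->C->L->H->refl->E->L'->E->R'->F->plug->F
Char 10 ('G'): step: R->1, L=0; G->plug->G->R->C->L->H->refl->E->L'->E->R'->F->plug->F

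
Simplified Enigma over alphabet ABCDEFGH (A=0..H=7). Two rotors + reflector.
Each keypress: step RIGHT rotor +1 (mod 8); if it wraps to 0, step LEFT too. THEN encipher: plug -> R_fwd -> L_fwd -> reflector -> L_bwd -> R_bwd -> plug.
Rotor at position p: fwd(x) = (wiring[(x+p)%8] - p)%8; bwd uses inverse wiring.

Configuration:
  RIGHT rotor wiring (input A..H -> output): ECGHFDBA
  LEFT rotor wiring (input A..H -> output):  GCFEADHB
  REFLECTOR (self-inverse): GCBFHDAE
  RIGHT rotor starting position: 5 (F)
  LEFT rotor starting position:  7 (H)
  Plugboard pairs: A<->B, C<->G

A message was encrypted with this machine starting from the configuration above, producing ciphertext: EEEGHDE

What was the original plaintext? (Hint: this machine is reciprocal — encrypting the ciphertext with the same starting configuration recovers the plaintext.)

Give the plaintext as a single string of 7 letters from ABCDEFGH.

Answer: HAAHBHD

Derivation:
Char 1 ('E'): step: R->6, L=7; E->plug->E->R->A->L->C->refl->B->L'->F->R'->H->plug->H
Char 2 ('E'): step: R->7, L=7; E->plug->E->R->A->L->C->refl->B->L'->F->R'->B->plug->A
Char 3 ('E'): step: R->0, L->0 (L advanced); E->plug->E->R->F->L->D->refl->F->L'->C->R'->B->plug->A
Char 4 ('G'): step: R->1, L=0; G->plug->C->R->G->L->H->refl->E->L'->D->R'->H->plug->H
Char 5 ('H'): step: R->2, L=0; H->plug->H->R->A->L->G->refl->A->L'->E->R'->A->plug->B
Char 6 ('D'): step: R->3, L=0; D->plug->D->R->G->L->H->refl->E->L'->D->R'->H->plug->H
Char 7 ('E'): step: R->4, L=0; E->plug->E->R->A->L->G->refl->A->L'->E->R'->D->plug->D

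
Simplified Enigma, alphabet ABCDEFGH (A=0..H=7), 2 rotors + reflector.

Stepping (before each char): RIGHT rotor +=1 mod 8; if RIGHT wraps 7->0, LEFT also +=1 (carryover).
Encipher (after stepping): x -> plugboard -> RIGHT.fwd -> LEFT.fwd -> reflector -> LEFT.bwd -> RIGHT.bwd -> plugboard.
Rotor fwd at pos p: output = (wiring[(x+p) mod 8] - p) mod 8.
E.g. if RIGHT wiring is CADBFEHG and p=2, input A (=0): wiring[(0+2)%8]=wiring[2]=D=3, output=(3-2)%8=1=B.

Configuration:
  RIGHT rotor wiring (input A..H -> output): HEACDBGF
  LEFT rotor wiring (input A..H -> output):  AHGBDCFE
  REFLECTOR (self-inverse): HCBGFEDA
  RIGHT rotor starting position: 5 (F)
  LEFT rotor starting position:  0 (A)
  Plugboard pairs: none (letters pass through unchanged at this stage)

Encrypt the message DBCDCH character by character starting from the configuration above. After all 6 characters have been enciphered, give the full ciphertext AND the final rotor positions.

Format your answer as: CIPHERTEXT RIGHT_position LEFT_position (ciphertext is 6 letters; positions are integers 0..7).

Char 1 ('D'): step: R->6, L=0; D->plug->D->R->G->L->F->refl->E->L'->H->R'->B->plug->B
Char 2 ('B'): step: R->7, L=0; B->plug->B->R->A->L->A->refl->H->L'->B->R'->D->plug->D
Char 3 ('C'): step: R->0, L->1 (L advanced); C->plug->C->R->A->L->G->refl->D->L'->G->R'->G->plug->G
Char 4 ('D'): step: R->1, L=1; D->plug->D->R->C->L->A->refl->H->L'->H->R'->B->plug->B
Char 5 ('C'): step: R->2, L=1; C->plug->C->R->B->L->F->refl->E->L'->F->R'->G->plug->G
Char 6 ('H'): step: R->3, L=1; H->plug->H->R->F->L->E->refl->F->L'->B->R'->G->plug->G
Final: ciphertext=BDGBGG, RIGHT=3, LEFT=1

Answer: BDGBGG 3 1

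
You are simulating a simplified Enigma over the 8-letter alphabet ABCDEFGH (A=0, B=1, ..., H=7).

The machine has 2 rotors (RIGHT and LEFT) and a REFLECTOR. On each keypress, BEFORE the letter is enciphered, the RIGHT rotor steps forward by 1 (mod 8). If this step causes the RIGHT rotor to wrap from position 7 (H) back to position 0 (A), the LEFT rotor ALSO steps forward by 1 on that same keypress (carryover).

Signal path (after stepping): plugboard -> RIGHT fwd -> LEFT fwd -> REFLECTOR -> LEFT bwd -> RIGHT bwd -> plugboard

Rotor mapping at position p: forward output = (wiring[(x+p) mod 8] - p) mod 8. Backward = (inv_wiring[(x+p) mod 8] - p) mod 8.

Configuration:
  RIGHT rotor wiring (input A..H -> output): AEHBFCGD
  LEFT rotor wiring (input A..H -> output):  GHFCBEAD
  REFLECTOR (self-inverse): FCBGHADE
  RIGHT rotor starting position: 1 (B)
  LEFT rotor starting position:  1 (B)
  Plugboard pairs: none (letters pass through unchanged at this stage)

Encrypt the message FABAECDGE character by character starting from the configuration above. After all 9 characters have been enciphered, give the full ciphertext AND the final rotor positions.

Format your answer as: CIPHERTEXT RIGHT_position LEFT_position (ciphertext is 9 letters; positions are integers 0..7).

Char 1 ('F'): step: R->2, L=1; F->plug->F->R->B->L->E->refl->H->L'->F->R'->A->plug->A
Char 2 ('A'): step: R->3, L=1; A->plug->A->R->G->L->C->refl->B->L'->C->R'->B->plug->B
Char 3 ('B'): step: R->4, L=1; B->plug->B->R->G->L->C->refl->B->L'->C->R'->C->plug->C
Char 4 ('A'): step: R->5, L=1; A->plug->A->R->F->L->H->refl->E->L'->B->R'->B->plug->B
Char 5 ('E'): step: R->6, L=1; E->plug->E->R->B->L->E->refl->H->L'->F->R'->B->plug->B
Char 6 ('C'): step: R->7, L=1; C->plug->C->R->F->L->H->refl->E->L'->B->R'->B->plug->B
Char 7 ('D'): step: R->0, L->2 (L advanced); D->plug->D->R->B->L->A->refl->F->L'->H->R'->C->plug->C
Char 8 ('G'): step: R->1, L=2; G->plug->G->R->C->L->H->refl->E->L'->G->R'->B->plug->B
Char 9 ('E'): step: R->2, L=2; E->plug->E->R->E->L->G->refl->D->L'->A->R'->D->plug->D
Final: ciphertext=ABCBBBCBD, RIGHT=2, LEFT=2

Answer: ABCBBBCBD 2 2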